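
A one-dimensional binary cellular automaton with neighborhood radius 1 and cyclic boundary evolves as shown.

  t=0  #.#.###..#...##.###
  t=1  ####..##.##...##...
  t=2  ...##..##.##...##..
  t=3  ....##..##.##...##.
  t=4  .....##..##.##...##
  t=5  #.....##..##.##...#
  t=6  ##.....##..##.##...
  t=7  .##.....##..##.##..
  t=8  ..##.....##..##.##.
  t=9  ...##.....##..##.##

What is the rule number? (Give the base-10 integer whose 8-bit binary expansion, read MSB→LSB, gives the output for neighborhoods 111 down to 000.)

116

  ### -> .   bit 7 = 0  t=0,i=5
  ##. -> #   bit 6 = 1  t=0,i=0
  #.# -> #   bit 5 = 1  t=0,i=1
  #.. -> #   bit 4 = 1  t=0,i=7
  .## -> .   bit 3 = 0  t=0,i=4
  .#. -> #   bit 2 = 1  t=0,i=2
  ..# -> .   bit 1 = 0  t=0,i=8
  ... -> .   bit 0 = 0  t=0,i=11
  bits 01110100 = 116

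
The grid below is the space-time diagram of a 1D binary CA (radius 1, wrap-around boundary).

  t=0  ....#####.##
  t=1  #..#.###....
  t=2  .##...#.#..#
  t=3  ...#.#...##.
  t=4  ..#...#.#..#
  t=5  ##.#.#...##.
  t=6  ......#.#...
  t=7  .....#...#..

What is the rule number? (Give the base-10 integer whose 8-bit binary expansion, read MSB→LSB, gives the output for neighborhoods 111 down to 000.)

  ### -> #   bit 7 = 1  t=0,i=5
  ##. -> .   bit 6 = 0  t=0,i=8
  #.# -> .   bit 5 = 0  t=0,i=9
  #.. -> #   bit 4 = 1  t=0,i=0
  .## -> .   bit 3 = 0  t=0,i=4
  .#. -> .   bit 2 = 0  t=1,i=0
  ..# -> #   bit 1 = 1  t=0,i=3
  ... -> .   bit 0 = 0  t=0,i=1
  bits 10010010 = 146

146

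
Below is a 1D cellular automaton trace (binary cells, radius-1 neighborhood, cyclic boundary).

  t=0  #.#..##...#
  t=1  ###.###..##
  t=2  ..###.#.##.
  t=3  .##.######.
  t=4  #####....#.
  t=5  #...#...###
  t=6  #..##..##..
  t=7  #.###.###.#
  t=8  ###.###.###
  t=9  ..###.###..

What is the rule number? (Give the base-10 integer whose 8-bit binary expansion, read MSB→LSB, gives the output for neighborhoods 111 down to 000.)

110

  ### -> .   bit 7 = 0  t=1,i=0
  ##. -> #   bit 6 = 1  t=0,i=0
  #.# -> #   bit 5 = 1  t=0,i=1
  #.. -> .   bit 4 = 0  t=0,i=3
  .## -> #   bit 3 = 1  t=0,i=5
  .#. -> #   bit 2 = 1  t=0,i=2
  ..# -> #   bit 1 = 1  t=0,i=4
  ... -> .   bit 0 = 0  t=0,i=8
  bits 01101110 = 110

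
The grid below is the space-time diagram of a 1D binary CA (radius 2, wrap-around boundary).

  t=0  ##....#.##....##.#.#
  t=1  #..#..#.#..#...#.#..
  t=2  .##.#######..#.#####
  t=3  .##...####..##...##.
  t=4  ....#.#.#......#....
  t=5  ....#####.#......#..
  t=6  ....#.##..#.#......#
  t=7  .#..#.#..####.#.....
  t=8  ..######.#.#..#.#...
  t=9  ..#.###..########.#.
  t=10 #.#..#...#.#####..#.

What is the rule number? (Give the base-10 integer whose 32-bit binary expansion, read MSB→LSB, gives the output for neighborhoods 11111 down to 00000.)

  ##### -> #   bit 31 = 1  t=2,i=6
  ####. -> #   bit 30 = 1  t=2,i=9
  ###.# -> .   bit 29 = 0  t=2,i=19
  ###.. -> .   bit 28 = 0  t=0,i=1
  ##.## -> .   bit 27 = 0  t=2,i=0
  ##.#. -> .   bit 26 = 0  t=0,i=16
  ##..# -> .   bit 25 = 0  t=2,i=11
  ##... -> .   bit 24 = 0  t=0,i=2
  #.### -> .   bit 23 = 0  t=0,i=19
  #.##. -> #   bit 22 = 1  t=0,i=8
  #.#.# -> #   bit 21 = 1  t=0,i=17
  #.#.. -> #   bit 20 = 1  t=1,i=8
  #..## -> .   bit 19 = 0  t=3,i=0
  #..#. -> #   bit 18 = 1  t=1,i=2
  #...# -> #   bit 17 = 1  t=1,i=13
  #.... -> #   bit 16 = 1  t=0,i=3
  .#### -> .   bit 15 = 0  t=2,i=5
  .###. -> #   bit 14 = 1  t=0,i=0
  .##.# -> #   bit 13 = 1  t=0,i=15
  .##.. -> .   bit 12 = 0  t=0,i=9
  .#.## -> .   bit 11 = 0  t=0,i=7
  .#.#. -> #   bit 10 = 1  t=1,i=7
  .#..# -> #   bit 9 = 1  t=1,i=1
  .#... -> .   bit 8 = 0  t=1,i=12
  ..### -> #   bit 7 = 1  t=3,i=6
  ..##. -> .   bit 6 = 0  t=0,i=14
  ..#.# -> #   bit 5 = 1  t=0,i=6
  ..#.. -> .   bit 4 = 0  t=1,i=0
  ...## -> .   bit 3 = 0  t=0,i=13
  ...#. -> .   bit 2 = 0  t=0,i=5
  ....# -> .   bit 1 = 0  t=0,i=4
  ..... -> .   bit 0 = 0  t=4,i=0
  bits 11000000011101110110011010100000 = 3229050528

3229050528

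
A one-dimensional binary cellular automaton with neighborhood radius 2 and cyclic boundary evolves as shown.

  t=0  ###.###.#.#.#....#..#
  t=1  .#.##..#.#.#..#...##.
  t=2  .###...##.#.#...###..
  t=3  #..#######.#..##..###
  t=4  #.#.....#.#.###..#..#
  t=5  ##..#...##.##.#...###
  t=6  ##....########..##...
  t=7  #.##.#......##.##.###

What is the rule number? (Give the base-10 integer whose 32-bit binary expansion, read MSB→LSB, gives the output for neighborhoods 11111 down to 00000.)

  #####|.  b31=0 t=3,i=5
  ####.|#  b30=1 t=0,i=1
  ###.#|.  b29=0 t=0,i=2
  ###..|#  b28=1 t=2,i=3
  ##.##|#  b27=1 t=0,i=3
  ##.#.|#  b26=1 t=0,i=7
  ##..#|.  b25=0 t=1,i=5
  ##...|#  b24=1 t=2,i=4
  #.###|#  b23=1 t=0,i=4
  #.##.|#  b22=1 t=1,i=3
  #.#.#|.  b21=0 t=0,i=8
  #.#..|.  b20=0 t=0,i=12
  #..##|#  b19=1 t=0,i=19
  #..#.|.  b18=0 t=1,i=0
  #...#|#  b17=1 t=1,i=16
  #....|#  b16=1 t=0,i=14
  .####|.  b15=0 t=0,i=0
  .###.|.  b14=0 t=0,i=5
  .##.#|#  b13=1 t=2,i=8
  .##..|.  b12=0 t=1,i=4
  .#.##|#  b11=1 t=1,i=2
  .#.#.|#  b10=1 t=0,i=9
  .#..#|#  b9=1 t=0,i=18
  .#...|.  b8=0 t=0,i=13
  ..###|.  b7=0 t=0,i=20
  ..##.|#  b6=1 t=1,i=18
  ..#.#|#  b5=1 t=1,i=1
  ..#..|.  b4=0 t=0,i=17
  ...##|#  b3=1 t=1,i=17
  ...#.|.  b2=0 t=0,i=16
  ....#|.  b1=0 t=0,i=15
  .....|.  b0=0 t=4,i=5
  bits 01011101110010110010111001101000 = 1573596776

1573596776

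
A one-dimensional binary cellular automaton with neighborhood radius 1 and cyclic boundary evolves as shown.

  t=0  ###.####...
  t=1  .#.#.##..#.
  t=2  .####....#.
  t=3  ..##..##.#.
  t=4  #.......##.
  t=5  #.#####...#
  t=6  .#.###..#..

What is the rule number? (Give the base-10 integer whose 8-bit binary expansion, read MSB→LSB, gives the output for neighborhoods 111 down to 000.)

165

  ### -> #   bit 7 = 1  t=0,i=1
  ##. -> .   bit 6 = 0  t=0,i=2
  #.# -> #   bit 5 = 1  t=0,i=3
  #.. -> .   bit 4 = 0  t=0,i=8
  .## -> .   bit 3 = 0  t=0,i=0
  .#. -> #   bit 2 = 1  t=1,i=1
  ..# -> .   bit 1 = 0  t=0,i=10
  ... -> #   bit 0 = 1  t=0,i=9
  bits 10100101 = 165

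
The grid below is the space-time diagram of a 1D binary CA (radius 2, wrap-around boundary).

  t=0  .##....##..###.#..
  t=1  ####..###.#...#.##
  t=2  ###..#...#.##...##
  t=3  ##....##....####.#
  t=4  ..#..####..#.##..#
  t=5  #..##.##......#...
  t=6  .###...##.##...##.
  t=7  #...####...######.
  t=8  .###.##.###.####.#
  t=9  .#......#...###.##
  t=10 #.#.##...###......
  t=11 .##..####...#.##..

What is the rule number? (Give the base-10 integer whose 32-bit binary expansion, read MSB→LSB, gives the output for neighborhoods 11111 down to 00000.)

  #####|#  b31=1 t=1,i=0
  ####.|#  b30=1 t=1,i=2
  ###.#|.  b29=0 t=0,i=13
  ###..|.  b28=0 t=1,i=3
  ##.##|.  b27=0 t=3,i=16
  ##.#.|#  b26=1 t=0,i=14
  ##..#|.  b25=0 t=0,i=9
  ##...|#  b24=1 t=0,i=3
  #.###|#  b23=1 t=1,i=16
  #.##.|.  b22=0 t=2,i=11
  #.#.#|#  b21=1 t=8,i=17
  #.#..|.  b20=0 t=0,i=15
  #..##|#  b19=1 t=0,i=10
  #..#.|.  b18=0 t=2,i=4
  #...#|#  b17=1 t=0,i=17
  #....|.  b16=0 t=0,i=4
  .####|#  b15=1 t=1,i=17
  .###.|.  b14=0 t=0,i=12
  .##.#|.  b13=0 t=5,i=4
  .##..|#  b12=1 t=0,i=2
  .#.##|.  b11=0 t=1,i=15
  .#.#.|#  b10=1 t=10,i=1
  .#..#|#  b9=1 t=4,i=0
  .#...|#  b8=1 t=0,i=16
  ..###|.  b7=0 t=0,i=11
  ..##.|#  b6=1 t=0,i=1
  ..#.#|.  b5=0 t=1,i=14
  ..#..|.  b4=0 t=2,i=5
  ...##|#  b3=1 t=0,i=0
  ...#.|.  b2=0 t=1,i=13
  ....#|.  b1=0 t=0,i=5
  .....|#  b0=1 t=5,i=10
  bits 11000101101010101001011101001001 = 3316291401

3316291401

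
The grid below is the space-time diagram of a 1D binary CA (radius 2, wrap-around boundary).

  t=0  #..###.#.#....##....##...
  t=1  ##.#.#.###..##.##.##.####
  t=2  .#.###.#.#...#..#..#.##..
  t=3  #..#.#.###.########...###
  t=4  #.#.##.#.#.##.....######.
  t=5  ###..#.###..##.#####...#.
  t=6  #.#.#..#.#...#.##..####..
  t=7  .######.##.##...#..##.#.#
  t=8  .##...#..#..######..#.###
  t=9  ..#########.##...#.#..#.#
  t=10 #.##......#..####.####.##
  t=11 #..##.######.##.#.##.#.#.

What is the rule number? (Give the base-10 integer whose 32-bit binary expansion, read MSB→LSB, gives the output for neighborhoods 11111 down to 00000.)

  [31] ##### => .  t=1,i=23
  [30] ####. => .  t=1,i=0
  [29] ###.# => #  t=0,i=5
  [28] ###.. => #  t=1,i=9
  [27] ##.## => .  t=1,i=14
  [26] ##.#. => .  t=0,i=6
  [25] ##..# => .  t=1,i=10
  [24] ##... => #  t=0,i=16
  [23] #.### => #  t=1,i=7
  [22] #.##. => .  t=1,i=15
  [21] #.#.# => #  t=0,i=7
  [20] #.#.. => #  t=0,i=9
  [19] #..## => .  t=0,i=2
  [18] #..#. => #  t=2,i=15
  [17] #...# => #  t=0,i=23
  [16] #.... => .  t=0,i=11
  [15] .#### => #  t=1,i=22
  [14] .###. => .  t=0,i=4
  [13] .##.# => #  t=1,i=13
  [12] .##.. => #  t=0,i=15
  [11] .#.## => .  t=1,i=6
  [10] .#.#. => #  t=0,i=8
  [9] .#..# => #  t=0,i=1
  [8] .#... => .  t=0,i=10
  [7] ..### => #  t=0,i=3
  [6] ..##. => .  t=0,i=14
  [5] ..#.# => .  t=2,i=1
  [4] ..#.. => #  t=0,i=0
  [3] ...## => #  t=0,i=13
  [2] ...#. => #  t=0,i=24
  [1] ....# => #  t=0,i=12
  [0] ..... => #  t=4,i=15
  bits 00110001101101101011011010011111 = 834057887

834057887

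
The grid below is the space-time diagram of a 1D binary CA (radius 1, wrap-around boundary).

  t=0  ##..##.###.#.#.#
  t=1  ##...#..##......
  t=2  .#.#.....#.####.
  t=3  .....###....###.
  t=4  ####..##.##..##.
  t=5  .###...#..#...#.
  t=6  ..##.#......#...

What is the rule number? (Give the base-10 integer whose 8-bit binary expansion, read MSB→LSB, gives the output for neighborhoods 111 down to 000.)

  ###|#  b7=1 t=0,i=0
  ##.|#  b6=1 t=0,i=1
  #.#|.  b5=0 t=0,i=6
  #..|.  b4=0 t=0,i=2
  .##|.  b3=0 t=0,i=4
  .#.|.  b2=0 t=0,i=11
  ..#|.  b1=0 t=0,i=3
  ...|#  b0=1 t=1,i=3
  bits 11000001 = 193

193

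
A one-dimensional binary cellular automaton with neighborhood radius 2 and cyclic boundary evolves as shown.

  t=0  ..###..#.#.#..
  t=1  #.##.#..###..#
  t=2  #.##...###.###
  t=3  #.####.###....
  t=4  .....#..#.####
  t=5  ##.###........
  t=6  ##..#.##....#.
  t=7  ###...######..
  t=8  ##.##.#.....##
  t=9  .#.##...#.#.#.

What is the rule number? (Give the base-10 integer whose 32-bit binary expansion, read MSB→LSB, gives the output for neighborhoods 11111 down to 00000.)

594244822

  #####|.  b31=0 t=7,i=8
  ####.|.  b30=0 t=2,i=13
  ###.#|#  b29=1 t=2,i=0
  ###..|.  b28=0 t=0,i=4
  ##.##|.  b27=0 t=1,i=1
  ##.#.|.  b26=0 t=1,i=4
  ##..#|#  b25=1 t=0,i=5
  ##...|#  b24=1 t=2,i=4
  #.###|.  b23=0 t=2,i=11
  #.##.|#  b22=1 t=1,i=2
  #.#.#|#  b21=1 t=0,i=9
  #.#..|.  b20=0 t=0,i=11
  #..##|#  b19=1 t=1,i=7
  #..#.|.  b18=0 t=0,i=6
  #...#|#  b17=1 t=2,i=5
  #....|#  b16=1 t=0,i=13
  .####|.  b15=0 t=2,i=12
  .###.|#  b14=1 t=0,i=3
  .##.#|#  b13=1 t=1,i=0
  .##..|#  b12=1 t=2,i=3
  .#.##|.  b11=0 t=3,i=1
  .#.#.|#  b10=1 t=0,i=8
  .#..#|.  b9=0 t=1,i=6
  .#...|.  b8=0 t=0,i=12
  ..###|#  b7=1 t=0,i=2
  ..##.|#  b6=1 t=1,i=13
  ..#.#|.  b5=0 t=0,i=7
  ..#..|#  b4=1 t=4,i=5
  ...##|.  b3=0 t=0,i=1
  ...#.|#  b2=1 t=3,i=13
  ....#|#  b1=1 t=0,i=0
  .....|.  b0=0 t=4,i=2
  bits 00100011011010110111010011010110 = 594244822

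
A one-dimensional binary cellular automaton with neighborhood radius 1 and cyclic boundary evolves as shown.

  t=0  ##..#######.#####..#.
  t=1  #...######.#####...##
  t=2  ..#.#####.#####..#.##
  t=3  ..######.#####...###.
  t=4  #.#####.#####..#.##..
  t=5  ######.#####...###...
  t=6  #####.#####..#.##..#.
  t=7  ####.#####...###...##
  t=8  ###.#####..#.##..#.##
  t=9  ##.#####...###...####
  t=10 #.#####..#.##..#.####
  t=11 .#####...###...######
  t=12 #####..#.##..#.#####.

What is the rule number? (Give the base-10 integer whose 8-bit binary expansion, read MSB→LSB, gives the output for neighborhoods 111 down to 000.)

173

  ###|#  b7=1 t=0,i=5
  ##.|.  b6=0 t=0,i=1
  #.#|#  b5=1 t=0,i=11
  #..|.  b4=0 t=0,i=2
  .##|#  b3=1 t=0,i=0
  .#.|#  b2=1 t=0,i=19
  ..#|.  b1=0 t=0,i=3
  ...|#  b0=1 t=1,i=2
  bits 10101101 = 173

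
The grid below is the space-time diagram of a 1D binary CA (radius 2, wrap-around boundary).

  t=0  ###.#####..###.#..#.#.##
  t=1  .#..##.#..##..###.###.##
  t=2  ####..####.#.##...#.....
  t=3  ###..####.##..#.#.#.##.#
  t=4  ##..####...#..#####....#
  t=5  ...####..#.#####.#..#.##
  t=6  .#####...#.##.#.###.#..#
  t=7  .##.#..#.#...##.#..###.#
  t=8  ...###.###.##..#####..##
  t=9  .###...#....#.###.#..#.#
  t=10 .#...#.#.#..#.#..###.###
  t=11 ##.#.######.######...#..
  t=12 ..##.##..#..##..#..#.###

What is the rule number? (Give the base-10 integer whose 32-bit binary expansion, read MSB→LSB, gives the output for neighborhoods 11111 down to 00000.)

  [31] ##### => .  t=0,i=0
  [30] ####. => #  t=0,i=1
  [29] ###.# => .  t=0,i=2
  [28] ###.. => .  t=0,i=8
  [27] ##.## => .  t=0,i=3
  [26] ##.#. => #  t=0,i=14
  [25] ##..# => .  t=0,i=9
  [24] ##... => .  t=2,i=15
  [23] #.### => #  t=0,i=4
  [22] #.##. => .  t=1,i=22
  [21] #.#.# => #  t=0,i=20
  [20] #.#.. => #  t=0,i=15
  [19] #..## => #  t=0,i=10
  [18] #..#. => .  t=0,i=17
  [17] #...# => #  t=2,i=16
  [16] #.... => #  t=2,i=20
  [15] .#### => #  t=0,i=5
  [14] .###. => .  t=0,i=12
  [13] .##.# => .  t=1,i=5
  [12] .##.. => #  t=1,i=11
  [11] .#.## => .  t=0,i=21
  [10] .#.#. => #  t=0,i=19
  [9] .#..# => #  t=0,i=16
  [8] .#... => .  t=2,i=19
  [7] ..### => #  t=0,i=11
  [6] ..##. => .  t=1,i=4
  [5] ..#.# => #  t=0,i=18
  [4] ..#.. => #  t=2,i=18
  [3] ...## => #  t=2,i=23
  [2] ...#. => .  t=2,i=17
  [1] ....# => .  t=2,i=22
  [0] ..... => #  t=2,i=21
  bits 01000100101110111001011010111001 = 1153144505

1153144505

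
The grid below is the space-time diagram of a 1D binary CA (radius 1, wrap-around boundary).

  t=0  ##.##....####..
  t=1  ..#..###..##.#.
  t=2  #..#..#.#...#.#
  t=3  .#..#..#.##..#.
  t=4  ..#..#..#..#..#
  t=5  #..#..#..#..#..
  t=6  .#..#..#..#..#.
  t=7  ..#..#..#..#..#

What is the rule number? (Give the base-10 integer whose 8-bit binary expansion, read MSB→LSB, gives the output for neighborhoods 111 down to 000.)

177

  [7] ### => #  t=0,i=10
  [6] ##. => .  t=0,i=1
  [5] #.# => #  t=0,i=2
  [4] #.. => #  t=0,i=5
  [3] .## => .  t=0,i=0
  [2] .#. => .  t=1,i=2
  [1] ..# => .  t=0,i=8
  [0] ... => #  t=0,i=6
  bits 10110001 = 177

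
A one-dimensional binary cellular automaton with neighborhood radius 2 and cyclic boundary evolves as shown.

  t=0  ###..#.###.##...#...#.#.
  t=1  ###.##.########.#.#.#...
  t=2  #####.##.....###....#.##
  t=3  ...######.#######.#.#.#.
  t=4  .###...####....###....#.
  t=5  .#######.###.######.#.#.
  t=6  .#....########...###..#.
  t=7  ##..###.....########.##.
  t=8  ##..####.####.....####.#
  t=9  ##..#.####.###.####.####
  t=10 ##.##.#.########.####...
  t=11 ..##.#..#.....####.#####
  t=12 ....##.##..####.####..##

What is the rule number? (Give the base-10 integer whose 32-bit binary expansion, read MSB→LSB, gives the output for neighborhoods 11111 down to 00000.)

2111197371

  [31] ##### => .  t=1,i=9
  [30] ####. => #  t=1,i=13
  [29] ###.# => #  t=0,i=9
  [28] ###.. => #  t=0,i=2
  [27] ##.## => #  t=0,i=10
  [26] ##.#. => #  t=1,i=15
  [25] ##..# => .  t=0,i=3
  [24] ##... => #  t=0,i=13
  [23] #.### => #  t=0,i=0
  [22] #.##. => #  t=0,i=11
  [21] #.#.# => .  t=0,i=22
  [20] #.#.. => #  t=1,i=20
  [19] #..## => .  t=4,i=0
  [18] #..#. => #  t=0,i=4
  [17] #...# => #  t=0,i=14
  [16] #.... => .  t=2,i=9
  [15] .#### => .  t=1,i=8
  [14] .###. => #  t=0,i=1
  [13] .##.# => .  t=1,i=5
  [12] .##.. => #  t=0,i=12
  [11] .#.## => .  t=0,i=6
  [10] .#.#. => .  t=0,i=21
  [9] .#..# => .  t=4,i=23
  [8] .#... => .  t=0,i=17
  [7] ..### => #  t=1,i=0
  [6] ..##. => .  t=10,i=0
  [5] ..#.# => #  t=0,i=5
  [4] ..#.. => #  t=0,i=16
  [3] ...## => #  t=1,i=23
  [2] ...#. => .  t=0,i=15
  [1] ....# => #  t=2,i=11
  [0] ..... => #  t=2,i=10
  bits 01111101110101100101000010111011 = 2111197371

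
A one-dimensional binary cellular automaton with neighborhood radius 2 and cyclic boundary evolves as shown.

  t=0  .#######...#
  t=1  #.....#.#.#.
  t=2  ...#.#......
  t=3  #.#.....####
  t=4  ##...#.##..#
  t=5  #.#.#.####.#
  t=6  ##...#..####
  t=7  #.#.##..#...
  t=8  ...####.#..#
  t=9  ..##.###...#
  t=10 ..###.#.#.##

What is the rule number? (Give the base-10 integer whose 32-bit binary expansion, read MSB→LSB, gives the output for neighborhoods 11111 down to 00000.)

  [31] ##### => .  t=0,i=3
  [30] ####. => #  t=0,i=6
  [29] ###.# => #  t=3,i=0
  [28] ###.. => .  t=0,i=7
  [27] ##.## => #  t=5,i=10
  [26] ##.#. => #  t=3,i=1
  [25] ##..# => #  t=4,i=9
  [24] ##... => #  t=0,i=8
  [23] #.### => .  t=0,i=1
  [22] #.##. => #  t=4,i=7
  [21] #.#.# => .  t=1,i=8
  [20] #.#.. => .  t=1,i=0
  [19] #..## => .  t=4,i=10
  [18] #..#. => .  t=7,i=7
  [17] #...# => .  t=0,i=9
  [16] #.... => .  t=1,i=2
  [15] .#### => .  t=0,i=2
  [14] .###. => #  t=4,i=0
  [13] .##.# => #  t=5,i=0
  [12] .##.. => #  t=4,i=8
  [11] .#.## => #  t=0,i=0
  [10] .#.#. => .  t=1,i=7
  [9] .#..# => .  t=6,i=6
  [8] .#... => .  t=1,i=1
  [7] ..### => #  t=3,i=8
  [6] ..##. => #  t=9,i=2
  [5] ..#.# => .  t=0,i=11
  [4] ..#.. => #  t=6,i=5
  [3] ...## => #  t=3,i=7
  [2] ...#. => #  t=0,i=10
  [1] ....# => .  t=1,i=4
  [0] ..... => #  t=1,i=3
  bits 01101111010000000111100011011101 = 1866496221

1866496221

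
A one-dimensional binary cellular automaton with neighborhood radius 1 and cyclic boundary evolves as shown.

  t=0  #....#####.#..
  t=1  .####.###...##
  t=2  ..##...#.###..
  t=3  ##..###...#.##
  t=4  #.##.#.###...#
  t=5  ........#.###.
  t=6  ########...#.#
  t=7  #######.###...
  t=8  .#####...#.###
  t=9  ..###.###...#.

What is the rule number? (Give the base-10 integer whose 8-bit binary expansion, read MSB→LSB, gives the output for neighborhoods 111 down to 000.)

  ###|#  b7=1 t=0,i=6
  ##.|.  b6=0 t=0,i=9
  #.#|.  b5=0 t=0,i=10
  #..|#  b4=1 t=0,i=1
  .##|.  b3=0 t=0,i=5
  .#.|.  b2=0 t=0,i=0
  ..#|#  b1=1 t=0,i=4
  ...|#  b0=1 t=0,i=2
  bits 10010011 = 147

147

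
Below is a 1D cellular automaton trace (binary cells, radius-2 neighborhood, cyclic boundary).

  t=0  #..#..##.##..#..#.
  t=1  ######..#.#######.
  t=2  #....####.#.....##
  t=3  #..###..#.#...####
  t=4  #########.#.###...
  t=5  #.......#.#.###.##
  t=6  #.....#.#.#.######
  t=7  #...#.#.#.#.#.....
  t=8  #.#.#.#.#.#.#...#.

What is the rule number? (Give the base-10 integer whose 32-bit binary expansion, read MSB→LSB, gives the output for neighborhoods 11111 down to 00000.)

  [31] ##### => .  t=1,i=2
  [30] ####. => .  t=1,i=4
  [29] ###.# => #  t=1,i=16
  [28] ###.. => #  t=1,i=5
  [27] ##.## => #  t=0,i=8
  [26] ##.#. => .  t=2,i=9
  [25] ##..# => #  t=0,i=11
  [24] ##... => .  t=2,i=1
  [23] #.### => #  t=1,i=0
  [22] #.##. => .  t=0,i=9
  [21] #.#.# => #  t=4,i=10
  [20] #.#.. => #  t=0,i=0
  [19] #..## => #  t=0,i=5
  [18] #..#. => #  t=0,i=2
  [17] #...# => #  t=3,i=12
  [16] #.... => .  t=2,i=2
  [15] .#### => .  t=1,i=1
  [14] .###. => #  t=2,i=17
  [13] .##.# => .  t=0,i=7
  [12] .##.. => #  t=0,i=10
  [11] .#.## => .  t=1,i=9
  [10] .#.#. => .  t=0,i=17
  [9] .#..# => #  t=0,i=1
  [8] .#... => .  t=2,i=11
  [7] ..### => #  t=2,i=5
  [6] ..##. => .  t=0,i=6
  [5] ..#.# => #  t=0,i=16
  [4] ..#.. => #  t=0,i=3
  [3] ...## => #  t=2,i=4
  [2] ...#. => .  t=5,i=7
  [1] ....# => #  t=2,i=3
  [0] ..... => .  t=2,i=13
  bits 00111010101111100101001010111010 = 985551546

985551546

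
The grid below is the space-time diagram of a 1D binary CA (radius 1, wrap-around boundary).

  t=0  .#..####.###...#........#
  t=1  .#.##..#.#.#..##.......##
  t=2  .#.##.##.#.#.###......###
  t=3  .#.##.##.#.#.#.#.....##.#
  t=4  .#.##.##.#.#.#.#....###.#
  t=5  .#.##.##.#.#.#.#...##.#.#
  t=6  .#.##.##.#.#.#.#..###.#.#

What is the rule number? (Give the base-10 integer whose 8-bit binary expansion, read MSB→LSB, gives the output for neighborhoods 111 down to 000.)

78

  [7] ### => .  t=0,i=5
  [6] ##. => #  t=0,i=7
  [5] #.# => .  t=0,i=0
  [4] #.. => .  t=0,i=2
  [3] .## => #  t=0,i=4
  [2] .#. => #  t=0,i=1
  [1] ..# => #  t=0,i=3
  [0] ... => .  t=0,i=13
  bits 01001110 = 78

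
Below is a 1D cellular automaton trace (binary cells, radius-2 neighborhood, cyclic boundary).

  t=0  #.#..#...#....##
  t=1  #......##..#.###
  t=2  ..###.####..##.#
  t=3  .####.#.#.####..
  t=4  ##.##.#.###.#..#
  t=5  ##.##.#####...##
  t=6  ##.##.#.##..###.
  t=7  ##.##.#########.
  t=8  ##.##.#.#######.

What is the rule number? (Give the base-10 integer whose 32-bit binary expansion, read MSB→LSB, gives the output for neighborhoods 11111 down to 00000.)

  nb #####: next=#  (t=5,i=8, bit31=1)
  nb ####.: next=#  (t=1,i=15, bit30=1)
  nb ###.#: next=#  (t=0,i=0, bit29=1)
  nb ###..: next=.  (t=1,i=0, bit28=0)
  nb ##.##: next=.  (t=2,i=5, bit27=0)
  nb ##.#.: next=.  (t=0,i=1, bit26=0)
  nb ##..#: next=#  (t=1,i=9, bit25=1)
  nb ##...: next=.  (t=1,i=1, bit24=0)
  nb #.###: next=#  (t=1,i=13, bit23=1)
  nb #.##.: next=#  (t=4,i=3, bit22=1)
  nb #.#.#: next=#  (t=3,i=6, bit21=1)
  nb #.#..: next=.  (t=0,i=2, bit20=0)
  nb #..##: next=#  (t=2,i=1, bit19=1)
  nb #..#.: next=.  (t=0,i=4, bit18=0)
  nb #...#: next=#  (t=0,i=7, bit17=1)
  nb #....: next=#  (t=0,i=11, bit16=1)
  nb .####: next=.  (t=1,i=14, bit15=0)
  nb .###.: next=#  (t=0,i=15, bit14=1)
  nb .##.#: next=#  (t=2,i=13, bit13=1)
  nb .##..: next=#  (t=1,i=8, bit12=1)
  nb .#.##: next=#  (t=1,i=12, bit11=1)
  nb .#.#.: next=.  (t=3,i=7, bit10=0)
  nb .#..#: next=.  (t=0,i=3, bit9=0)
  nb .#...: next=.  (t=0,i=6, bit8=0)
  nb ..###: next=#  (t=0,i=14, bit7=1)
  nb ..##.: next=#  (t=1,i=7, bit6=1)
  nb ..#.#: next=.  (t=1,i=11, bit5=0)
  nb ..#..: next=.  (t=0,i=5, bit4=0)
  nb ...##: next=#  (t=0,i=13, bit3=1)
  nb ...#.: next=#  (t=0,i=8, bit2=1)
  nb ....#: next=.  (t=0,i=12, bit1=0)
  nb .....: next=#  (t=1,i=3, bit0=1)
  bits 11100010111010110111100011001101 = 3807082701

3807082701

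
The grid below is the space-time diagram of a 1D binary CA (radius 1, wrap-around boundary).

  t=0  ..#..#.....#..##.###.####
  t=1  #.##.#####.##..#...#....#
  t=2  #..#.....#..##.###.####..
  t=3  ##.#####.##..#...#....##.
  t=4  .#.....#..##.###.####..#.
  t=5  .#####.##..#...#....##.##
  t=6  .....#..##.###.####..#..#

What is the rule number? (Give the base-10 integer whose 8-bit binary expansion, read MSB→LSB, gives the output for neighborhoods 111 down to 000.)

85

  [7] ### => .  t=0,i=18
  [6] ##. => #  t=0,i=15
  [5] #.# => .  t=0,i=16
  [4] #.. => #  t=0,i=0
  [3] .## => .  t=0,i=14
  [2] .#. => #  t=0,i=2
  [1] ..# => .  t=0,i=1
  [0] ... => #  t=0,i=7
  bits 01010101 = 85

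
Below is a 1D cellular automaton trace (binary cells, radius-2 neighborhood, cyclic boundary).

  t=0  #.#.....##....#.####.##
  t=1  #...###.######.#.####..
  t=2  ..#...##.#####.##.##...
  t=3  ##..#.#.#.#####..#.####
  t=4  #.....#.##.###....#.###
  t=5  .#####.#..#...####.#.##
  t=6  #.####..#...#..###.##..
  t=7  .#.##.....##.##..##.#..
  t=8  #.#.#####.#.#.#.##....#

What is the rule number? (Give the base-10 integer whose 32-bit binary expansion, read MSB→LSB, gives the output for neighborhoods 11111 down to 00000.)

  ##### -> #   bit 31 = 1  t=1,i=10
  ####. -> #   bit 30 = 1  t=0,i=18
  ###.# -> #   bit 29 = 1  t=0,i=0
  ###.. -> .   bit 28 = 0  t=1,i=20
  ##.## -> #   bit 27 = 1  t=0,i=20
  ##.#. -> .   bit 26 = 0  t=0,i=1
  ##..# -> .   bit 25 = 0  t=1,i=21
  ##... -> #   bit 24 = 1  t=0,i=10
  #.### -> .   bit 23 = 0  t=0,i=16
  #.##. -> .   bit 22 = 0  t=2,i=15
  #.#.# -> #   bit 21 = 1  t=1,i=15
  #.#.. -> .   bit 20 = 0  t=0,i=2
  #..## -> #   bit 19 = 1  t=6,i=14
  #..#. -> .   bit 18 = 0  t=1,i=22
  #...# -> #   bit 17 = 1  t=1,i=2
  #.... -> #   bit 16 = 1  t=0,i=4
  .#### -> #   bit 15 = 1  t=0,i=17
  .###. -> .   bit 14 = 0  t=0,i=22
  .##.# -> .   bit 13 = 0  t=2,i=7
  .##.. -> #   bit 12 = 1  t=0,i=9
  .#.## -> #   bit 11 = 1  t=0,i=15
  .#.#. -> .   bit 10 = 0  t=3,i=5
  .#..# -> #   bit 9 = 1  t=5,i=8
  .#... -> .   bit 8 = 0  t=0,i=3
  ..### -> .   bit 7 = 0  t=1,i=4
  ..##. -> #   bit 6 = 1  t=0,i=8
  ..#.# -> .   bit 5 = 0  t=0,i=14
  ..#.. -> .   bit 4 = 0  t=1,i=0
  ...## -> .   bit 3 = 0  t=0,i=7
  ...#. -> #   bit 2 = 1  t=0,i=13
  ....# -> #   bit 1 = 1  t=0,i=6
  ..... -> #   bit 0 = 1  t=0,i=5
  bits 11101001001010111001101001000111 = 3911948871

3911948871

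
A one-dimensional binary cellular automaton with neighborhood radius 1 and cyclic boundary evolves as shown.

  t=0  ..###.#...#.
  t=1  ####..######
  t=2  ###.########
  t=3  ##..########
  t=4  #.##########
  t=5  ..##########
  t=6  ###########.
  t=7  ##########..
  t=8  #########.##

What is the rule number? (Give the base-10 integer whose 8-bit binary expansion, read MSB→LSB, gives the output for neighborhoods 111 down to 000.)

159

  ###|#  b7=1 t=0,i=3
  ##.|.  b6=0 t=0,i=4
  #.#|.  b5=0 t=0,i=5
  #..|#  b4=1 t=0,i=7
  .##|#  b3=1 t=0,i=2
  .#.|#  b2=1 t=0,i=6
  ..#|#  b1=1 t=0,i=1
  ...|#  b0=1 t=0,i=0
  bits 10011111 = 159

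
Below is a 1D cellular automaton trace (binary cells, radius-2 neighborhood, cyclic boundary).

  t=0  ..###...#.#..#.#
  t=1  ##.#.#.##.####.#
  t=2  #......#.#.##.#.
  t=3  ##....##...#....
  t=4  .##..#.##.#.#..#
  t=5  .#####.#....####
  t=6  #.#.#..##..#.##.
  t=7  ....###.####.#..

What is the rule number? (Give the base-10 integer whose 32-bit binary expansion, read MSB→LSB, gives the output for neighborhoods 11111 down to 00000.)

1264374572

  [31] ##### => .  t=5,i=3
  [30] ####. => #  t=1,i=12
  [29] ###.# => .  t=1,i=1
  [28] ###.. => .  t=0,i=4
  [27] ##.## => #  t=1,i=9
  [26] ##.#. => .  t=1,i=2
  [25] ##..# => #  t=4,i=3
  [24] ##... => #  t=0,i=5
  [23] #.### => .  t=1,i=10
  [22] #.##. => #  t=1,i=7
  [21] #.#.# => .  t=1,i=3
  [20] #.#.. => #  t=0,i=10
  [19] #..## => #  t=0,i=1
  [18] #..#. => #  t=0,i=12
  [17] #...# => .  t=0,i=6
  [16] #.... => .  t=2,i=2
  [15] .#### => #  t=1,i=11
  [14] .###. => #  t=0,i=3
  [13] .##.# => .  t=1,i=8
  [12] .##.. => #  t=3,i=1
  [11] .#.## => .  t=1,i=6
  [10] .#.#. => .  t=0,i=9
  [9] .#..# => #  t=0,i=0
  [8] .#... => #  t=2,i=1
  [7] ..### => .  t=0,i=2
  [6] ..##. => .  t=3,i=0
  [5] ..#.# => #  t=0,i=8
  [4] ..#.. => .  t=3,i=11
  [3] ...## => #  t=3,i=5
  [2] ...#. => #  t=0,i=7
  [1] ....# => .  t=2,i=5
  [0] ..... => .  t=2,i=3
  bits 01001011010111001101001100101100 = 1264374572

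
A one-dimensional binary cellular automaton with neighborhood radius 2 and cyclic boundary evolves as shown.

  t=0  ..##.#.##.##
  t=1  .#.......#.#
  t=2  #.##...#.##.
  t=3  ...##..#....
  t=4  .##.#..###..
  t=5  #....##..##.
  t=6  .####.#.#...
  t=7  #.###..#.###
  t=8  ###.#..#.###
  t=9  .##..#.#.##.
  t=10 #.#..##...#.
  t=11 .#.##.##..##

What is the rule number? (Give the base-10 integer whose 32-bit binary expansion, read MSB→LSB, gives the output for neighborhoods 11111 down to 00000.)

  #####|.  b31=0 t=8,i=0
  ####.|#  b30=1 t=6,i=3
  ###.#|#  b29=1 t=6,i=4
  ###..|#  b28=1 t=4,i=9
  ##.##|#  b27=1 t=0,i=9
  ##.#.|.  b26=0 t=0,i=4
  ##..#|.  b25=0 t=0,i=0
  ##...|#  b24=1 t=2,i=4
  #.###|#  b23=1 t=7,i=2
  #.##.|.  b22=0 t=0,i=7
  #.#.#|.  b21=0 t=0,i=5
  #.#..|.  b20=0 t=1,i=1
  #..##|#  b19=1 t=0,i=1
  #..#.|.  b18=0 t=3,i=6
  #...#|.  b17=0 t=2,i=5
  #....|#  b16=1 t=1,i=3
  .####|#  b15=1 t=6,i=2
  .###.|.  b14=0 t=4,i=8
  .##.#|.  b13=0 t=0,i=3
  .##..|#  b12=1 t=0,i=11
  .#.##|.  b11=0 t=0,i=6
  .#.#.|#  b10=1 t=1,i=0
  .#..#|#  b9=1 t=4,i=5
  .#...|#  b8=1 t=1,i=2
  ..###|.  b7=0 t=4,i=7
  ..##.|.  b6=0 t=0,i=2
  ..#.#|#  b5=1 t=1,i=9
  ..#..|#  b4=1 t=3,i=7
  ...##|#  b3=1 t=3,i=2
  ...#.|.  b2=0 t=1,i=8
  ....#|#  b1=1 t=1,i=7
  .....|.  b0=0 t=1,i=4
  bits 01111001100010011001011100111010 = 2039060282

2039060282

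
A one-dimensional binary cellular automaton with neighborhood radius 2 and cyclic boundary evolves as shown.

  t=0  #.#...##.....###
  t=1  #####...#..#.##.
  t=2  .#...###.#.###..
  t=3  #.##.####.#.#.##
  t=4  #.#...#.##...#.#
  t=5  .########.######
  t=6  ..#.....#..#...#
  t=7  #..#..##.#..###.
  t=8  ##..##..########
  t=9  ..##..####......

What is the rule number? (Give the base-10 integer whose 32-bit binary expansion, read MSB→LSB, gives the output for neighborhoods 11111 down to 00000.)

660261798

  nb #####: next=.  (t=1,i=2, bit31=0)
  nb ####.: next=.  (t=0,i=15, bit30=0)
  nb ###.#: next=#  (t=0,i=0, bit29=1)
  nb ###..: next=.  (t=1,i=4, bit28=0)
  nb ##.##: next=.  (t=1,i=15, bit27=0)
  nb ##.#.: next=#  (t=0,i=1, bit26=1)
  nb ##..#: next=#  (t=8,i=2, bit25=1)
  nb ##...: next=#  (t=0,i=8, bit24=1)
  nb #.###: next=.  (t=1,i=0, bit23=0)
  nb #.##.: next=#  (t=1,i=13, bit22=1)
  nb #.#.#: next=.  (t=2,i=9, bit21=0)
  nb #.#..: next=#  (t=0,i=2, bit20=1)
  nb #..##: next=#  (t=7,i=5, bit19=1)
  nb #..#.: next=.  (t=1,i=10, bit18=0)
  nb #...#: next=#  (t=0,i=4, bit17=1)
  nb #....: next=.  (t=0,i=9, bit16=0)
  nb .####: next=#  (t=0,i=14, bit15=1)
  nb .###.: next=#  (t=2,i=6, bit14=1)
  nb .##.#: next=.  (t=1,i=14, bit13=0)
  nb .##..: next=.  (t=0,i=7, bit12=0)
  nb .#.##: next=#  (t=1,i=12, bit11=1)
  nb .#.#.: next=.  (t=3,i=11, bit10=0)
  nb .#..#: next=#  (t=1,i=9, bit9=1)
  nb .#...: next=#  (t=0,i=3, bit8=1)
  nb ..###: next=#  (t=0,i=13, bit7=1)
  nb ..##.: next=.  (t=0,i=6, bit6=0)
  nb ..#.#: next=#  (t=1,i=11, bit5=1)
  nb ..#..: next=.  (t=1,i=8, bit4=0)
  nb ...##: next=.  (t=0,i=5, bit3=0)
  nb ...#.: next=#  (t=1,i=7, bit2=1)
  nb ....#: next=#  (t=0,i=11, bit1=1)
  nb .....: next=.  (t=0,i=10, bit0=0)
  bits 00100111010110101100101110100110 = 660261798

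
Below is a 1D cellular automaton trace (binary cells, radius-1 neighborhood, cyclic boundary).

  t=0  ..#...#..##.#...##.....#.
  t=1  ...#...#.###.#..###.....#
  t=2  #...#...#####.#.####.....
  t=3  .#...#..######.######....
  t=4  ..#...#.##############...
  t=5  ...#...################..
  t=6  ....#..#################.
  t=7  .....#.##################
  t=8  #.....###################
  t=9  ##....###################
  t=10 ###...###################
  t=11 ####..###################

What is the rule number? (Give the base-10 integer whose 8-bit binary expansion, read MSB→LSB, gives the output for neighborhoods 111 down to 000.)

248

  nb ###: next=#  (t=1,i=10, bit7=1)
  nb ##.: next=#  (t=0,i=10, bit6=1)
  nb #.#: next=#  (t=0,i=11, bit5=1)
  nb #..: next=#  (t=0,i=3, bit4=1)
  nb .##: next=#  (t=0,i=9, bit3=1)
  nb .#.: next=.  (t=0,i=2, bit2=0)
  nb ..#: next=.  (t=0,i=1, bit1=0)
  nb ...: next=.  (t=0,i=0, bit0=0)
  bits 11111000 = 248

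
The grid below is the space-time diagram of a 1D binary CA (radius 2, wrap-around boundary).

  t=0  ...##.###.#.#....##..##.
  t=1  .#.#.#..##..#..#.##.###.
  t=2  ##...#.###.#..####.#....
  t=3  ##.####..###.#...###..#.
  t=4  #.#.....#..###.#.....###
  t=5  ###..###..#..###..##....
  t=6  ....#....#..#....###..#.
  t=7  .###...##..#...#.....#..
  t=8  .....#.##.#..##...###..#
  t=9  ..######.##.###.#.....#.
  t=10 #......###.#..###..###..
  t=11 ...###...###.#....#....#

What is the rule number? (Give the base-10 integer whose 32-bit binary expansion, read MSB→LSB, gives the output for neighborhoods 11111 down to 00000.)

744364135

  nb #####: next=.  (t=9,i=4, bit31=0)
  nb ####.: next=.  (t=2,i=16, bit30=0)
  nb ###.#: next=#  (t=0,i=8, bit29=1)
  nb ###..: next=.  (t=1,i=22, bit28=0)
  nb ##.##: next=#  (t=0,i=5, bit27=1)
  nb ##.#.: next=#  (t=0,i=9, bit26=1)
  nb ##..#: next=.  (t=0,i=19, bit25=0)
  nb ##...: next=.  (t=0,i=23, bit24=0)
  nb #.###: next=.  (t=0,i=6, bit23=0)
  nb #.##.: next=#  (t=1,i=17, bit22=1)
  nb #.#.#: next=.  (t=0,i=10, bit21=0)
  nb #.#..: next=#  (t=0,i=12, bit20=1)
  nb #..##: next=#  (t=0,i=20, bit19=1)
  nb #..#.: next=#  (t=1,i=0, bit18=1)
  nb #...#: next=#  (t=2,i=3, bit17=1)
  nb #....: next=.  (t=0,i=0, bit16=0)
  nb .####: next=.  (t=2,i=15, bit15=0)
  nb .###.: next=.  (t=0,i=7, bit14=0)
  nb .##.#: next=.  (t=0,i=4, bit13=0)
  nb .##..: next=#  (t=0,i=18, bit12=1)
  nb .#.##: next=#  (t=1,i=16, bit11=1)
  nb .#.#.: next=.  (t=0,i=11, bit10=0)
  nb .#..#: next=.  (t=1,i=6, bit9=0)
  nb .#...: next=.  (t=0,i=13, bit8=0)
  nb ..###: next=.  (t=2,i=14, bit7=0)
  nb ..##.: next=#  (t=0,i=3, bit6=1)
  nb ..#.#: next=#  (t=1,i=1, bit5=1)
  nb ..#..: next=.  (t=1,i=12, bit4=0)
  nb ...##: next=.  (t=0,i=2, bit3=0)
  nb ...#.: next=#  (t=2,i=4, bit2=1)
  nb ....#: next=#  (t=0,i=1, bit1=1)
  nb .....: next=#  (t=4,i=5, bit0=1)
  bits 00101100010111100001100001100111 = 744364135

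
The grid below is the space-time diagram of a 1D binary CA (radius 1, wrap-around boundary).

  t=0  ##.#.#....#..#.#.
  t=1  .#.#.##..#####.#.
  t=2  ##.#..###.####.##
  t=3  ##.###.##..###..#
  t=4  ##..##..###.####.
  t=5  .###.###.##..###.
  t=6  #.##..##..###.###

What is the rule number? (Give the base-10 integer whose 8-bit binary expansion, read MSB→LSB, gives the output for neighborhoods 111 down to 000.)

  ### -> #   bit 7 = 1  t=1,i=10
  ##. -> #   bit 6 = 1  t=0,i=1
  #.# -> .   bit 5 = 0  t=0,i=2
  #.. -> #   bit 4 = 1  t=0,i=6
  .## -> .   bit 3 = 0  t=0,i=0
  .#. -> #   bit 2 = 1  t=0,i=3
  ..# -> #   bit 1 = 1  t=0,i=9
  ... -> .   bit 0 = 0  t=0,i=7
  bits 11010110 = 214

214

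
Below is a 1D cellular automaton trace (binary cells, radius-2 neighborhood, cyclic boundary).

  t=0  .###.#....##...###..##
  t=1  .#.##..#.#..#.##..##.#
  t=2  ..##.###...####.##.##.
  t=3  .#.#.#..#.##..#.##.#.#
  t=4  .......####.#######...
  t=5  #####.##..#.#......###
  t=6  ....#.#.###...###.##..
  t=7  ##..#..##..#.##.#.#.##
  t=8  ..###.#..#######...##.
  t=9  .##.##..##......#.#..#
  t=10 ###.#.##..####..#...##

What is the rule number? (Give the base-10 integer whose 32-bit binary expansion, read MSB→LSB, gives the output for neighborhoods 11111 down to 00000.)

  nb #####: next=.  (t=4,i=14, bit31=0)
  nb ####.: next=.  (t=2,i=13, bit30=0)
  nb ###.#: next=#  (t=0,i=3, bit29=1)
  nb ###..: next=.  (t=0,i=17, bit28=0)
  nb ##.##: next=.  (t=0,i=0, bit27=0)
  nb ##.#.: next=#  (t=0,i=4, bit26=1)
  nb ##..#: next=#  (t=0,i=18, bit25=1)
  nb ##...: next=#  (t=0,i=12, bit24=1)
  nb #.###: next=#  (t=0,i=1, bit23=1)
  nb #.##.: next=#  (t=1,i=3, bit22=1)
  nb #.#.#: next=.  (t=1,i=1, bit21=0)
  nb #.#..: next=.  (t=0,i=5, bit20=0)
  nb #..##: next=#  (t=0,i=19, bit19=1)
  nb #..#.: next=#  (t=1,i=6, bit18=1)
  nb #...#: next=.  (t=0,i=13, bit17=0)
  nb #....: next=#  (t=0,i=7, bit16=1)
  nb .####: next=.  (t=2,i=12, bit15=0)
  nb .###.: next=.  (t=0,i=2, bit14=0)
  nb .##.#: next=#  (t=0,i=21, bit13=1)
  nb .##..: next=.  (t=0,i=11, bit12=0)
  nb .#.##: next=#  (t=1,i=2, bit11=1)
  nb .#.#.: next=.  (t=1,i=0, bit10=0)
  nb .#..#: next=.  (t=1,i=10, bit9=0)
  nb .#...: next=.  (t=0,i=6, bit8=0)
  nb ..###: next=#  (t=0,i=15, bit7=1)
  nb ..##.: next=.  (t=0,i=10, bit6=0)
  nb ..#.#: next=#  (t=1,i=7, bit5=1)
  nb ..#..: next=#  (t=7,i=4, bit4=1)
  nb ...##: next=#  (t=0,i=9, bit3=1)
  nb ...#.: next=.  (t=6,i=3, bit2=0)
  nb ....#: next=.  (t=0,i=8, bit1=0)
  nb .....: next=#  (t=4,i=0, bit0=1)
  bits 00100111110011010010100010111001 = 667756729

667756729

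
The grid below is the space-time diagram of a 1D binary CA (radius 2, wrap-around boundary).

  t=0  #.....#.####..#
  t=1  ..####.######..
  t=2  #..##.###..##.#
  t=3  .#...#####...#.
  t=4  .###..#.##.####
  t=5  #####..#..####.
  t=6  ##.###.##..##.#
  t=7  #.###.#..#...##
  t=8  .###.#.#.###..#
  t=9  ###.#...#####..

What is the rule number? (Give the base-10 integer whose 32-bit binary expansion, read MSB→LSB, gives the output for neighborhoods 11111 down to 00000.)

1585695511

  #####|.  b31=0 t=1,i=9
  ####.|#  b30=1 t=0,i=10
  ###.#|.  b29=0 t=1,i=5
  ###..|#  b28=1 t=0,i=11
  ##.##|#  b27=1 t=1,i=6
  ##.#.|#  b26=1 t=7,i=5
  ##..#|#  b25=1 t=0,i=12
  ##...|.  b24=0 t=0,i=1
  #.###|#  b23=1 t=0,i=8
  #.##.|.  b22=0 t=2,i=14
  #.#.#|.  b21=0 t=8,i=5
  #.#..|.  b20=0 t=7,i=6
  #..##|.  b19=0 t=0,i=13
  #..#.|.  b18=0 t=3,i=0
  #...#|#  b17=1 t=3,i=3
  #....|#  b16=1 t=0,i=2
  .####|#  b15=1 t=0,i=9
  .###.|#  b14=1 t=2,i=7
  .##.#|.  b13=0 t=2,i=4
  .##..|.  b12=0 t=0,i=0
  .#.##|#  b11=1 t=0,i=7
  .#.#.|.  b10=0 t=8,i=6
  .#..#|#  b9=1 t=3,i=14
  .#...|#  b8=1 t=3,i=2
  ..###|.  b7=0 t=1,i=2
  ..##.|.  b6=0 t=0,i=14
  ..#.#|.  b5=0 t=0,i=6
  ..#..|#  b4=1 t=3,i=1
  ...##|.  b3=0 t=1,i=1
  ...#.|#  b2=1 t=0,i=5
  ....#|#  b1=1 t=0,i=4
  .....|#  b0=1 t=0,i=3
  bits 01011110100000111100101100010111 = 1585695511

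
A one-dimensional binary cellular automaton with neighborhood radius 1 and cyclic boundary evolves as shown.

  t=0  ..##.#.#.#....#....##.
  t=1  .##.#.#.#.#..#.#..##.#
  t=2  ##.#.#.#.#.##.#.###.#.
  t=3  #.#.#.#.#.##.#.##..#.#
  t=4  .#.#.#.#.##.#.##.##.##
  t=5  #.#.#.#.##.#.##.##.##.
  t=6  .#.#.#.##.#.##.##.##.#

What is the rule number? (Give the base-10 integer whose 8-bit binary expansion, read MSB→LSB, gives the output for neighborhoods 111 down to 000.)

58

  nb ###: next=.  (t=2,i=17, bit7=0)
  nb ##.: next=.  (t=0,i=3, bit6=0)
  nb #.#: next=#  (t=0,i=4, bit5=1)
  nb #..: next=#  (t=0,i=10, bit4=1)
  nb .##: next=#  (t=0,i=2, bit3=1)
  nb .#.: next=.  (t=0,i=5, bit2=0)
  nb ..#: next=#  (t=0,i=1, bit1=1)
  nb ...: next=.  (t=0,i=0, bit0=0)
  bits 00111010 = 58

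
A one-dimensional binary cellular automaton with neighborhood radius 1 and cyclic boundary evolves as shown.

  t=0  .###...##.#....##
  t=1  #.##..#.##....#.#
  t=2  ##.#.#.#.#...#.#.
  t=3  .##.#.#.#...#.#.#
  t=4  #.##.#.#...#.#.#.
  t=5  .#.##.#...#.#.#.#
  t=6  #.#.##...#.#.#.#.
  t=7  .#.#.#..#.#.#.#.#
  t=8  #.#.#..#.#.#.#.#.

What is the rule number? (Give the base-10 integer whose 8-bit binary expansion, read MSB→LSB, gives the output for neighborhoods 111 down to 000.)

  ### -> #   bit 7 = 1  t=0,i=2
  ##. -> #   bit 6 = 1  t=0,i=3
  #.# -> #   bit 5 = 1  t=0,i=0
  #.. -> .   bit 4 = 0  t=0,i=4
  .## -> .   bit 3 = 0  t=0,i=1
  .#. -> .   bit 2 = 0  t=0,i=10
  ..# -> #   bit 1 = 1  t=0,i=6
  ... -> .   bit 0 = 0  t=0,i=5
  bits 11100010 = 226

226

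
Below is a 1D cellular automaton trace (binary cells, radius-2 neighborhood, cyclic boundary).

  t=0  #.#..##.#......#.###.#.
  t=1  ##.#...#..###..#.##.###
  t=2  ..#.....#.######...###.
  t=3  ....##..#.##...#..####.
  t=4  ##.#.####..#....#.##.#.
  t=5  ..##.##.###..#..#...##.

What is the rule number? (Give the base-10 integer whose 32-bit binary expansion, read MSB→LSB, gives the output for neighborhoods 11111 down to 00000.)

  nb #####: next=.  (t=1,i=22, bit31=0)
  nb ####.: next=.  (t=1,i=0, bit30=0)
  nb ###.#: next=.  (t=0,i=19, bit29=0)
  nb ###..: next=#  (t=1,i=12, bit28=1)
  nb ##.##: next=#  (t=1,i=19, bit27=1)
  nb ##.#.: next=#  (t=0,i=7, bit26=1)
  nb ##..#: next=#  (t=1,i=13, bit25=1)
  nb ##...: next=.  (t=2,i=16, bit24=0)
  nb #.###: next=#  (t=0,i=17, bit23=1)
  nb #.##.: next=.  (t=1,i=17, bit22=0)
  nb #.#.#: next=#  (t=0,i=0, bit21=1)
  nb #.#..: next=.  (t=0,i=2, bit20=0)
  nb #..##: next=.  (t=0,i=4, bit19=0)
  nb #..#.: next=#  (t=1,i=14, bit18=1)
  nb #...#: next=.  (t=1,i=5, bit17=0)
  nb #....: next=#  (t=0,i=10, bit16=1)
  nb .####: next=#  (t=1,i=21, bit15=1)
  nb .###.: next=#  (t=0,i=18, bit14=1)
  nb .##.#: next=.  (t=0,i=6, bit13=0)
  nb .##..: next=#  (t=3,i=5, bit12=1)
  nb .#.##: next=.  (t=0,i=16, bit11=0)
  nb .#.#.: next=#  (t=0,i=1, bit10=1)
  nb .#..#: next=#  (t=0,i=3, bit9=1)
  nb .#...: next=.  (t=0,i=9, bit8=0)
  nb ..###: next=#  (t=1,i=10, bit7=1)
  nb ..##.: next=.  (t=0,i=5, bit6=0)
  nb ..#.#: next=#  (t=0,i=15, bit5=1)
  nb ..#..: next=.  (t=1,i=7, bit4=0)
  nb ...##: next=#  (t=2,i=18, bit3=1)
  nb ...#.: next=.  (t=0,i=14, bit2=0)
  nb ....#: next=.  (t=0,i=13, bit1=0)
  nb .....: next=#  (t=0,i=11, bit0=1)
  bits 00011110101001011101011010101001 = 514184873

514184873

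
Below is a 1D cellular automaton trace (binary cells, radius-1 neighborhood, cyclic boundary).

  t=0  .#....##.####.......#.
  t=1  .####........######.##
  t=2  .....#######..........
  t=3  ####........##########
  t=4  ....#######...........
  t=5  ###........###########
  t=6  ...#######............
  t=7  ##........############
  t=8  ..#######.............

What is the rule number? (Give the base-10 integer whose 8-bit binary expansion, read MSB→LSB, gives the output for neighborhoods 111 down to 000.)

  ###|.  b7=0 t=0,i=10
  ##.|.  b6=0 t=0,i=7
  #.#|.  b5=0 t=0,i=8
  #..|#  b4=1 t=0,i=2
  .##|.  b3=0 t=0,i=6
  .#.|#  b2=1 t=0,i=1
  ..#|.  b1=0 t=0,i=0
  ...|#  b0=1 t=0,i=3
  bits 00010101 = 21

21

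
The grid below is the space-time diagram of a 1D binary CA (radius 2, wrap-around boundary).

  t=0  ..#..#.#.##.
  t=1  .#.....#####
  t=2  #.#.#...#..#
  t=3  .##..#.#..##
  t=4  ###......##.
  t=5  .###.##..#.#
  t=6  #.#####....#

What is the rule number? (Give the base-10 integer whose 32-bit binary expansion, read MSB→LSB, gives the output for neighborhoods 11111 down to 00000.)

1030281541

  [31] ##### => .  t=1,i=9
  [30] ####. => .  t=1,i=10
  [29] ###.# => #  t=1,i=11
  [28] ###.. => #  t=4,i=2
  [27] ##.## => #  t=3,i=0
  [26] ##.#. => #  t=1,i=0
  [25] ##..# => .  t=3,i=3
  [24] ##... => #  t=0,i=11
  [23] #.### => .  t=4,i=0
  [22] #.##. => #  t=0,i=9
  [21] #.#.# => #  t=0,i=7
  [20] #.#.. => .  t=1,i=1
  [19] #..## => #  t=2,i=10
  [18] #..#. => .  t=0,i=4
  [17] #...# => .  t=0,i=0
  [16] #.... => .  t=1,i=3
  [15] .#### => #  t=1,i=8
  [14] .###. => #  t=4,i=1
  [13] .##.# => .  t=2,i=0
  [12] .##.. => #  t=0,i=10
  [11] .#.## => #  t=0,i=8
  [10] .#.#. => .  t=0,i=6
  [9] .#..# => .  t=0,i=3
  [8] .#... => #  t=1,i=2
  [7] ..### => .  t=1,i=7
  [6] ..##. => #  t=2,i=11
  [5] ..#.# => .  t=0,i=5
  [4] ..#.. => .  t=0,i=2
  [3] ...## => .  t=1,i=6
  [2] ...#. => #  t=0,i=1
  [1] ....# => .  t=1,i=5
  [0] ..... => #  t=1,i=4
  bits 00111101011010001101100101000101 = 1030281541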